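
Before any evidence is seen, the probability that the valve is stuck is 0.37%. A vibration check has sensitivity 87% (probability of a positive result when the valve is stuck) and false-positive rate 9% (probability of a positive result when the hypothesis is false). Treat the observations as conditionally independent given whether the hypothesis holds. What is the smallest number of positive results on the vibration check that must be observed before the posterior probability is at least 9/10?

4

Prior odds: 0.0037 ÷ 0.9963 = 37/9963.
Likelihood ratio of a positive result = 0.87/0.09 = 29/3.
Target odds: 0.9 ÷ 0.1 = 9.
Require (29/3)ⁿ ≥ 9 ÷ (37/9963) = 89667/37.
(29/3)³ = 24389/27 falls short of 89667/37 but (29/3)⁴ = 707281/81 reaches it, so n = 4.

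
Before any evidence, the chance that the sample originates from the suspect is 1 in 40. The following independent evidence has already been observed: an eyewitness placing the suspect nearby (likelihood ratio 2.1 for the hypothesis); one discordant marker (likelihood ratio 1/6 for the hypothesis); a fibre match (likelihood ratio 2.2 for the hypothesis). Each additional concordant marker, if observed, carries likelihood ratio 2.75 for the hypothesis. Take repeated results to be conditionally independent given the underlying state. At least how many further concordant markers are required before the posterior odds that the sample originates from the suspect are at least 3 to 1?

Prior odds = 0.025/0.975 = 1/39.
Combined Bayes factor of the evidence already in hand = 2.1 × (1/6) × 2.2 = 0.77.
Odds after that evidence = (1/39) × 0.77 = 77/3900.
Target odds = 3.
Need 2.75ⁿ ≥ 3 ÷ (77/3900) = 11700/77.
2.75⁴ = 57.19140625 falls short of 11700/77 but 2.75⁵ = 161051/1024 reaches it, so n = 5.

5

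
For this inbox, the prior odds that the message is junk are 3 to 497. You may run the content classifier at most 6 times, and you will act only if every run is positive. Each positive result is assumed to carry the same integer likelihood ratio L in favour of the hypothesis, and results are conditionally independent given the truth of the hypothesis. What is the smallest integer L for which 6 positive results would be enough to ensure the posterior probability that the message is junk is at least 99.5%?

6

Prior odds = 3/497.
Target odds = 0.995/0.005 = 199.
Need L⁶ ≥ 199 ÷ (3/497) = 98903/3.
5⁶ = 15625 < 98903/3 ≤ 46656 = 6⁶, so L = 6.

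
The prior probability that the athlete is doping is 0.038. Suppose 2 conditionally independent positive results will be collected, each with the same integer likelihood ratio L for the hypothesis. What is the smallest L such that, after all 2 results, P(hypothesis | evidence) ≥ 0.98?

Prior odds = 0.038/0.962 = 19/481.
Target odds = 0.98/0.02 = 49.
Need L² ≥ 49 ÷ (19/481) = 23569/19.
35² = 1225 < 23569/19 ≤ 1296 = 36², so L = 36.

36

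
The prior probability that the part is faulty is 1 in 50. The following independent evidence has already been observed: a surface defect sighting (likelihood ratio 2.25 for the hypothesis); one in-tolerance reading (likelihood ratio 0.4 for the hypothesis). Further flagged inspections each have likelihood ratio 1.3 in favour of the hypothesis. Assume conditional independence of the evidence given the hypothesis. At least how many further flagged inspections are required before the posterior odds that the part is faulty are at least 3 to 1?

20

Prior odds = 0.02/0.98 = 1/49.
Combined Bayes factor of the evidence already in hand = 2.25 × 0.4 = 0.9.
Odds after that evidence = (1/49) × 0.9 = 9/490.
Target odds = 3.
Need 1.3ⁿ ≥ 3 ÷ (9/490) = 490/3.
1.3¹⁹ ≈146.192 falls short of 490/3 but 1.3²⁰ ≈190.05 reaches it, so n = 20.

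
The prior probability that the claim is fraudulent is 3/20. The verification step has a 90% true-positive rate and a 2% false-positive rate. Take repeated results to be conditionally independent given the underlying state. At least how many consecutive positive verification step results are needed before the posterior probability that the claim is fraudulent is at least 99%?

Prior odds = 0.15/0.85 = 3/17.
Likelihood ratio of a positive result = 0.9/0.02 = 45.
Target odds: 0.99 ÷ 0.01 = 99.
Require 45ⁿ ≥ 99 ÷ (3/17) = 561.
45¹ = 45 falls short of 561 but 45² = 2025 reaches it, so n = 2.

2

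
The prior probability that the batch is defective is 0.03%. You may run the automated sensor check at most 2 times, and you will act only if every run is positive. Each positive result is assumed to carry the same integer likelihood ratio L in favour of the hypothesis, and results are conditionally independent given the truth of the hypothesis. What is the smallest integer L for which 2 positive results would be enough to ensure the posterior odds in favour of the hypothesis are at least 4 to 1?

116

Prior odds = 0.0003/0.9997 = 3/9997.
Target odds = 4.
Need L² ≥ 4 ÷ (3/9997) = 39988/3.
115² = 13225 < 39988/3 ≤ 13456 = 116², so L = 116.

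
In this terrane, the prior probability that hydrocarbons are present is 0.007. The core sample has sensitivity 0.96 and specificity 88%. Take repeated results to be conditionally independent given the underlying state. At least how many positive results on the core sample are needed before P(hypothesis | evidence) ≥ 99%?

Prior odds = 0.007/0.993 = 7/993.
False-positive rate = 1 − 0.88 = 0.12; likelihood ratio of a positive = 0.96/0.12 = 8.
Target posterior odds = 0.99/0.01 = 99.
Require 8ⁿ ≥ 99 ÷ (7/993) = 98307/7.
8⁴ = 4096 falls short of 98307/7 but 8⁵ = 32768 reaches it, so n = 5.

5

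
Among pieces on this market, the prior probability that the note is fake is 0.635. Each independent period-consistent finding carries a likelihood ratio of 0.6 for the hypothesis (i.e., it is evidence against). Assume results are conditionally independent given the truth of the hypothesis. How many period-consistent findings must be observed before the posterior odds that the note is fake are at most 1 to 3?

4

Prior odds: 0.635 ÷ 0.365 = 127/73.
Likelihood ratio per period-consistent finding = 0.6.
Target odds = 1/3.
Require 0.6ⁿ ≤ 1/3 ÷ (127/73) = 73/381.
0.6³ = 0.216 is still above 73/381 but 0.6⁴ = 0.1296 is at or below it, so n = 4.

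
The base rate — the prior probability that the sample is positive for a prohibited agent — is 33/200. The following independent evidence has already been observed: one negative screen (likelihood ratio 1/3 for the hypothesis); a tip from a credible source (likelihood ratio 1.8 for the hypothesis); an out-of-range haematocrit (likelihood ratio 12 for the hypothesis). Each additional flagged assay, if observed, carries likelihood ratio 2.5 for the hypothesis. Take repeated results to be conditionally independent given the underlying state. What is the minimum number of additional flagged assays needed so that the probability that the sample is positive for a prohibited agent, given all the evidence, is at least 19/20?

Prior odds = 0.165/0.835 = 33/167.
Combined Bayes factor of the evidence already in hand = (1/3) × 1.8 × 12 = 7.2.
Odds after that evidence = (33/167) × 7.2 = 1188/835.
Target odds = 0.95/0.05 = 19.
Need 2.5ⁿ ≥ 19 ÷ (1188/835) = 15865/1188.
2.5² = 6.25 falls short of 15865/1188 but 2.5³ = 15.625 reaches it, so n = 3.

3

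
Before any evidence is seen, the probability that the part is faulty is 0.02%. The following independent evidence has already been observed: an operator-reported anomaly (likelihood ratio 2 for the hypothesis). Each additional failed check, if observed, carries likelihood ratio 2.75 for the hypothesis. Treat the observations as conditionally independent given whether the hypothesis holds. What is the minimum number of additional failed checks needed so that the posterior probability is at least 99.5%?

13

Prior odds = 0.0002/0.9998 = 1/4999.
Bayes factor of the evidence already in hand = 2.
Odds after that evidence = (1/4999) × 2 = 2/4999.
Target odds = 0.995/0.005 = 199.
Need 2.75ⁿ ≥ 199 ÷ (2/4999) = 497400.5.
2.75¹² ≈187065 falls short of 497400.5 but 2.75¹³ ≈514428 reaches it, so n = 13.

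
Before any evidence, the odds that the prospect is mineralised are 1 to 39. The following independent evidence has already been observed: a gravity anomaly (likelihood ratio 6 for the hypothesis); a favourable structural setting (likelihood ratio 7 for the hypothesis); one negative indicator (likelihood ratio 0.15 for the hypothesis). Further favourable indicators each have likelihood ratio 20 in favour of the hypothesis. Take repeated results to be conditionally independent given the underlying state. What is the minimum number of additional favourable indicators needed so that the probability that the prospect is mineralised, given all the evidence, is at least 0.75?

Prior odds = 1/39.
Combined Bayes factor of the evidence already in hand = 6 × 7 × 0.15 = 6.3.
Odds after that evidence = (1/39) × 6.3 = 21/130.
Target odds = 0.75/0.25 = 3.
Need 20ⁿ ≥ 3 ÷ (21/130) = 130/7.
20¹ = 20, which meets the required 130/7; so n = 1.

1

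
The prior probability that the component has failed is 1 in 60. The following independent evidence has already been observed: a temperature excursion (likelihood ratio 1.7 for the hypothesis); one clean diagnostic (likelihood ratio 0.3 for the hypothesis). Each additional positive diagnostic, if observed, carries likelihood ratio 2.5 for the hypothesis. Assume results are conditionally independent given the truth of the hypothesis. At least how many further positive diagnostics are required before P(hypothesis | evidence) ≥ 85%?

Prior odds = (1/60)/(59/60) = 1/59.
Combined Bayes factor of the evidence already in hand = 1.7 × 0.3 = 0.51.
Odds after that evidence = (1/59) × 0.51 = 51/5900.
Target odds = 0.85/0.15 = 17/3.
Need 2.5ⁿ ≥ 17/3 ÷ (51/5900) = 5900/9.
2.5⁷ = 610.3515625 falls short of 5900/9 but 2.5⁸ = 390625/256 reaches it, so n = 8.

8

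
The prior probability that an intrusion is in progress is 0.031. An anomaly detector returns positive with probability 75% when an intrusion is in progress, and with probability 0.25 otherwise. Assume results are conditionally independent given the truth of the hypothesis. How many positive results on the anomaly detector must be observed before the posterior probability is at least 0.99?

8

Prior odds: 0.031 ÷ 0.969 = 31/969.
Likelihood ratio of a positive result = 0.75/0.25 = 3.
Target odds: 0.99 ÷ 0.01 = 99.
Require 3ⁿ ≥ 99 ÷ (31/969) = 95931/31.
3⁷ = 2187 falls short of 95931/31 but 3⁸ = 6561 reaches it, so n = 8.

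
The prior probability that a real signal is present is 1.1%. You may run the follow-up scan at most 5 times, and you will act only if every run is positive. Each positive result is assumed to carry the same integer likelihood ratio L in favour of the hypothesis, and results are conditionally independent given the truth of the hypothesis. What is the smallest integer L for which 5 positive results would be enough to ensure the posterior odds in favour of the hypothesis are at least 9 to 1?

4

Prior odds = 0.011/0.989 = 11/989.
Target odds = 9.
Need L⁵ ≥ 9 ÷ (11/989) = 8901/11.
3⁵ = 243 < 8901/11 ≤ 1024 = 4⁵, so L = 4.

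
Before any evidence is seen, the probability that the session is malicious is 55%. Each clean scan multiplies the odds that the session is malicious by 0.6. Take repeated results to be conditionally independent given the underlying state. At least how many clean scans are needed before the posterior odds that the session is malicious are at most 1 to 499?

Prior odds = 0.55/0.45 = 11/9.
Likelihood ratio per clean scan = 0.6.
Target odds = 1/499.
Require 0.6ⁿ ≤ 1/499 ÷ (11/9) = 9/5489.
0.6¹² = 531441/244140625 is still above 9/5489 but 0.6¹³ ≈0.00130607 is at or below it, so n = 13.

13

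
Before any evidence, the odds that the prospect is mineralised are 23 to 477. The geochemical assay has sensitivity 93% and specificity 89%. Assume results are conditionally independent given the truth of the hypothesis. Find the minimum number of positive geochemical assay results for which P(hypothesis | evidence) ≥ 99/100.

4

Prior odds = 23/477.
False-positive rate = 1 − 0.89 = 0.11; likelihood ratio of a positive = 0.93/0.11 = 93/11.
Target odds: 0.99 ÷ 0.01 = 99.
Require (93/11)ⁿ ≥ 99 ÷ (23/477) = 47223/23.
(93/11)³ = 804357/1331 falls short of 47223/23 but (93/11)⁴ = 74805201/14641 reaches it, so n = 4.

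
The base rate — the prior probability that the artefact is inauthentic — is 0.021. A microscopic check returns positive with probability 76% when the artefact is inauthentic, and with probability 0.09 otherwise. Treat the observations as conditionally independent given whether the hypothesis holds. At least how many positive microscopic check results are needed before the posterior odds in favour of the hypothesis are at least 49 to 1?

Prior odds = 0.021/0.979 = 21/979.
Likelihood ratio of a positive result = 0.76/0.09 = 76/9.
Target odds = 49.
Require (76/9)ⁿ ≥ 49 ÷ (21/979) = 6853/3.
(76/9)³ = 438976/729 falls short of 6853/3 but (76/9)⁴ = 33362176/6561 reaches it, so n = 4.

4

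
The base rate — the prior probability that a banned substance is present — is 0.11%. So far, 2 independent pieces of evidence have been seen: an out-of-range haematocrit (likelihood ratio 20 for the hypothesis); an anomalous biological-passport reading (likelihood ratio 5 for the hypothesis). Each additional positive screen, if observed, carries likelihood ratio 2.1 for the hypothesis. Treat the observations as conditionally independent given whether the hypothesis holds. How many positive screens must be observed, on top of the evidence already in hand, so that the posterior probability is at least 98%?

Prior odds = 0.0011/0.9989 = 11/9989.
Combined Bayes factor of the evidence already in hand = 20 × 5 = 100.
Odds after that evidence = (11/9989) × 100 = 1100/9989.
Target odds = 0.98/0.02 = 49.
Need 2.1ⁿ ≥ 49 ÷ (1100/9989) = 489461/1100.
2.1⁸ ≈378.229 falls short of 489461/1100 but 2.1⁹ ≈794.28 reaches it, so n = 9.

9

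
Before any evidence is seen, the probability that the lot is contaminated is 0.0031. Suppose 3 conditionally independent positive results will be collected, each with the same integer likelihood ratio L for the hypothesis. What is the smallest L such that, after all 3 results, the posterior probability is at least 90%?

15

Prior odds = 0.0031/0.9969 = 31/9969.
Target odds = 0.9/0.1 = 9.
Need L³ ≥ 9 ÷ (31/9969) = 89721/31.
14³ = 2744 < 89721/31 ≤ 3375 = 15³, so L = 15.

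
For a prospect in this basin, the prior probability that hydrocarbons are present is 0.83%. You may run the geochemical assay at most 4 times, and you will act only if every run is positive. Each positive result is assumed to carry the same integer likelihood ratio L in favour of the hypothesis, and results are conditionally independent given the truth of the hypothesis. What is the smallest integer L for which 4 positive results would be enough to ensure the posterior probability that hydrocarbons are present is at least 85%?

6

Prior odds = 0.0083/0.9917 = 83/9917.
Target odds = 0.85/0.15 = 17/3.
Need L⁴ ≥ 17/3 ÷ (83/9917) = 168589/249.
5⁴ = 625 < 168589/249 ≤ 1296 = 6⁴, so L = 6.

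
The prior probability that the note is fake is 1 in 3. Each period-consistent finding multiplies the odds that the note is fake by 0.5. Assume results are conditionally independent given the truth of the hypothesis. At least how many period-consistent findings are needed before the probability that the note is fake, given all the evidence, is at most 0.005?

Prior odds = (1/3)/(2/3) = 0.5.
Likelihood ratio per period-consistent finding = 0.5.
Target odds: 0.005 ÷ 0.995 = 1/199.
Require 0.5ⁿ ≤ 1/199 ÷ 0.5 = 2/199.
0.5⁶ = 0.015625 is still above 2/199 but 0.5⁷ = 0.0078125 is at or below it, so n = 7.

7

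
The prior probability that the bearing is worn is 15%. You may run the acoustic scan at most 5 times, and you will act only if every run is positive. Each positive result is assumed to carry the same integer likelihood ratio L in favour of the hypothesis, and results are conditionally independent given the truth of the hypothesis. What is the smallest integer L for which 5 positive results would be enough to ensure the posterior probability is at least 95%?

Prior odds = 0.15/0.85 = 3/17.
Target odds = 0.95/0.05 = 19.
Need L⁵ ≥ 19 ÷ (3/17) = 323/3.
2⁵ = 32 < 323/3 ≤ 243 = 3⁵, so L = 3.

3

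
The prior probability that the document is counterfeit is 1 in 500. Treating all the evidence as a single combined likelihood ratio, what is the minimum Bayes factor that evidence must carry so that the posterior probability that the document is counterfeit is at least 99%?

49401

Prior odds = 0.002/0.998 = 1/499.
Target odds = 0.99/0.01 = 99.
Required Bayes factor = 99 ÷ (1/499) = 49401.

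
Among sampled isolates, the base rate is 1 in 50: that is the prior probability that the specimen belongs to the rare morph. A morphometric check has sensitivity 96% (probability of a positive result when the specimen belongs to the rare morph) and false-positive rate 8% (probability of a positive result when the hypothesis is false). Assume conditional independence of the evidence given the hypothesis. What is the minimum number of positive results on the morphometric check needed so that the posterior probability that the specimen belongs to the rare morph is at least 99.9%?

5

Prior odds: 0.02 ÷ 0.98 = 1/49.
Likelihood ratio of a positive result = 0.96/0.08 = 12.
Target posterior odds = 0.999/0.001 = 999.
Need (1/49) × 12ⁿ ≥ 999, i.e. 12ⁿ ≥ 48951.
12⁴ = 20736 falls short of 48951 but 12⁵ = 248832 reaches it, so n = 5.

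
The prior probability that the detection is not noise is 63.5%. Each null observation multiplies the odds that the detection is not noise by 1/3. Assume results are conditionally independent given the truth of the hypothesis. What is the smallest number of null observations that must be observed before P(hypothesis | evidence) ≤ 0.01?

Prior odds: 0.635 ÷ 0.365 = 127/73.
Likelihood ratio per null observation = 1/3.
Target odds: 0.01 ÷ 0.99 = 1/99.
Need (127/73) × (1/3)ⁿ ≤ 1/99, i.e. (1/3)ⁿ ≤ 73/12573.
(1/3)⁴ = 1/81 is still above 73/12573 but (1/3)⁵ = 1/243 is at or below it, so n = 5.

5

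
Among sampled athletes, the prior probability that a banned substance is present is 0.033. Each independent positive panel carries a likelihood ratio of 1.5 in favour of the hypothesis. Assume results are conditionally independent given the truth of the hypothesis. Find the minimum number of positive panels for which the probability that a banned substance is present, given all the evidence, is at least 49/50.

Prior odds: 0.033 ÷ 0.967 = 33/967.
Likelihood ratio per positive panel = 1.5.
Target posterior odds = 0.98/0.02 = 49.
Require 1.5ⁿ ≥ 49 ÷ (33/967) = 47383/33.
1.5¹⁷ = 129140163/131072 falls short of 47383/33 but 1.5¹⁸ = 387420489/262144 reaches it, so n = 18.

18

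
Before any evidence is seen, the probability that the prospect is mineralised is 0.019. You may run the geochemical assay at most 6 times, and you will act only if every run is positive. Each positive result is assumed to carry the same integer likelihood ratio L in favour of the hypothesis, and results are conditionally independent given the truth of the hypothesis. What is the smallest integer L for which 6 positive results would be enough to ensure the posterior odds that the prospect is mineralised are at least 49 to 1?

Prior odds = 0.019/0.981 = 19/981.
Target odds = 49.
Need L⁶ ≥ 49 ÷ (19/981) = 48069/19.
3⁶ = 729 < 48069/19 ≤ 4096 = 4⁶, so L = 4.

4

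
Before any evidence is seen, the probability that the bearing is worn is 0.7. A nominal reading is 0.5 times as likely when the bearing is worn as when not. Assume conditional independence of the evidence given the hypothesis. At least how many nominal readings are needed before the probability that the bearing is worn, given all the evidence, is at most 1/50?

7

Prior odds: 0.7 ÷ 0.3 = 7/3.
Likelihood ratio per nominal reading = 0.5.
Target odds: 0.02 ÷ 0.98 = 1/49.
Need (7/3) × 0.5ⁿ ≤ 1/49, i.e. 0.5ⁿ ≤ 3/343.
0.5⁶ = 0.015625 is still above 3/343 but 0.5⁷ = 0.0078125 is at or below it, so n = 7.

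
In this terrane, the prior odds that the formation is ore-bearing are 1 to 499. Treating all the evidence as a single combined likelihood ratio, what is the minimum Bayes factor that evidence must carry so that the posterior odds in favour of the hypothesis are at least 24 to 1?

Prior odds = 1/499.
Target odds = 24.
Required Bayes factor = 24 ÷ (1/499) = 11976.

11976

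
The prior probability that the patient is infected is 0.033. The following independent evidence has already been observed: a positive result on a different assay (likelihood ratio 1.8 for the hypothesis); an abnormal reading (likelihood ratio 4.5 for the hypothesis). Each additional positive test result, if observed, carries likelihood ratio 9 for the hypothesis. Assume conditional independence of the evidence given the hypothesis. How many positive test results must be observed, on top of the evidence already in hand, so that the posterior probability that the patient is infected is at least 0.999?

4

Prior odds = 0.033/0.967 = 33/967.
Combined Bayes factor of the evidence already in hand = 1.8 × 4.5 = 8.1.
Odds after that evidence = (33/967) × 8.1 = 2673/9670.
Target odds = 0.999/0.001 = 999.
Need 9ⁿ ≥ 999 ÷ (2673/9670) = 357790/99.
9³ = 729 falls short of 357790/99 but 9⁴ = 6561 reaches it, so n = 4.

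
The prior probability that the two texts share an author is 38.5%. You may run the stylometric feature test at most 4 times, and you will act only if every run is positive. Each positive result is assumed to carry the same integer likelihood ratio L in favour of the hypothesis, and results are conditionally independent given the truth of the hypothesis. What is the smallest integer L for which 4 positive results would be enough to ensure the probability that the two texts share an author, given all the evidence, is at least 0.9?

Prior odds = 0.385/0.615 = 77/123.
Target odds = 0.9/0.1 = 9.
Need L⁴ ≥ 9 ÷ (77/123) = 1107/77.
1⁴ = 1 < 1107/77 ≤ 16 = 2⁴, so L = 2.

2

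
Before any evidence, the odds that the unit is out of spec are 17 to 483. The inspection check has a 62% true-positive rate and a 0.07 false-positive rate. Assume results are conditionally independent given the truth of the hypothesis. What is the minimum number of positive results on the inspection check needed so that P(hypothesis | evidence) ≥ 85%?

Prior odds = 17/483.
Likelihood ratio of a positive result = 0.62/0.07 = 62/7.
Target odds: 0.85 ÷ 0.15 = 17/3.
Need (17/483) × (62/7)ⁿ ≥ 17/3, i.e. (62/7)ⁿ ≥ 161.
(62/7)² = 3844/49 falls short of 161 but (62/7)³ = 238328/343 reaches it, so n = 3.

3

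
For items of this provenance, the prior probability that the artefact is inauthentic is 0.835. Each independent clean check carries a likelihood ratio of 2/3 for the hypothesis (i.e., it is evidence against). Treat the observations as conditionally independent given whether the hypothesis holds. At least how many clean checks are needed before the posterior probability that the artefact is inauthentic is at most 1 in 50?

14

Prior odds: 0.835 ÷ 0.165 = 167/33.
Likelihood ratio per clean check = 2/3.
Target odds: 0.02 ÷ 0.98 = 1/49.
Require (2/3)ⁿ ≤ 1/49 ÷ (167/33) = 33/8183.
(2/3)¹³ = 8192/1594323 is still above 33/8183 but (2/3)¹⁴ = 16384/4782969 is at or below it, so n = 14.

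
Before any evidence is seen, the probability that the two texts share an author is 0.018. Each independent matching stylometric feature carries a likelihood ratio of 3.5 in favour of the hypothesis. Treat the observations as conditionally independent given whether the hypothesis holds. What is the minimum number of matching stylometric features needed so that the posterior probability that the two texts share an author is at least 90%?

5

Prior odds: 0.018 ÷ 0.982 = 9/491.
Likelihood ratio per matching stylometric feature = 3.5.
Target posterior odds = 0.9/0.1 = 9.
Need (9/491) × 3.5ⁿ ≥ 9, i.e. 3.5ⁿ ≥ 491.
3.5⁴ = 150.0625 falls short of 491 but 3.5⁵ = 525.21875 reaches it, so n = 5.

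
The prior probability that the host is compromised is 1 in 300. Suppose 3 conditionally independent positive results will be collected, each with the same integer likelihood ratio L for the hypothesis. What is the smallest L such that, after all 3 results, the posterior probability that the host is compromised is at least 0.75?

Prior odds = (1/300)/(299/300) = 1/299.
Target odds = 0.75/0.25 = 3.
Need L³ ≥ 3 ÷ (1/299) = 897.
9³ = 729 < 897 ≤ 1000 = 10³, so L = 10.

10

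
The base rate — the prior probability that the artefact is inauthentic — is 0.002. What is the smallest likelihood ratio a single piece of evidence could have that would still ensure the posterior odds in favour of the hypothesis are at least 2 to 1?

998

Prior odds = 0.002/0.998 = 1/499.
Target odds = 2.
Required Bayes factor = 2 ÷ (1/499) = 998.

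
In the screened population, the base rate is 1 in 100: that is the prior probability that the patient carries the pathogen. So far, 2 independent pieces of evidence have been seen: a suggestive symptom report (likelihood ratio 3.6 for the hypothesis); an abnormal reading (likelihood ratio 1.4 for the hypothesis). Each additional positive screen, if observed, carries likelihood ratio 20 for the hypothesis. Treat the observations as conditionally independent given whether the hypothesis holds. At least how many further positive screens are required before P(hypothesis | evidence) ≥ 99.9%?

Prior odds = 0.01/0.99 = 1/99.
Combined Bayes factor of the evidence already in hand = 3.6 × 1.4 = 5.04.
Odds after that evidence = (1/99) × 5.04 = 14/275.
Target odds = 0.999/0.001 = 999.
Need 20ⁿ ≥ 999 ÷ (14/275) = 274725/14.
20³ = 8000 falls short of 274725/14 but 20⁴ = 160000 reaches it, so n = 4.

4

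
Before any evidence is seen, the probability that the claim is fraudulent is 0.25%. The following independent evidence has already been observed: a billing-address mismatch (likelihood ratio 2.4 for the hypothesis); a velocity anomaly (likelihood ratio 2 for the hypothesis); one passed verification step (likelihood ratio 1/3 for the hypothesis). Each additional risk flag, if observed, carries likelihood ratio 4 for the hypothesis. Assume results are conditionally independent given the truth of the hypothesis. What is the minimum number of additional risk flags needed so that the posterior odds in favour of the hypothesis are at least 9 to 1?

6

Prior odds = 0.0025/0.9975 = 1/399.
Combined Bayes factor of the evidence already in hand = 2.4 × 2 × (1/3) = 1.6.
Odds after that evidence = (1/399) × 1.6 = 8/1995.
Target odds = 9.
Need 4ⁿ ≥ 9 ÷ (8/1995) = 2244.375.
4⁵ = 1024 falls short of 2244.375 but 4⁶ = 4096 reaches it, so n = 6.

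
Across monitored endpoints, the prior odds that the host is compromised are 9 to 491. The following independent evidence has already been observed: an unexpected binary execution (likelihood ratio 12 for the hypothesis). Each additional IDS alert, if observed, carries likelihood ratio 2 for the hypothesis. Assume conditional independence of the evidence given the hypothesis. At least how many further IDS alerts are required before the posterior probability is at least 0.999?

Prior odds = 9/491.
Bayes factor of the evidence already in hand = 12.
Odds after that evidence = (9/491) × 12 = 108/491.
Target odds = 0.999/0.001 = 999.
Need 2ⁿ ≥ 999 ÷ (108/491) = 4541.75.
2¹² = 4096 falls short of 4541.75 but 2¹³ = 8192 reaches it, so n = 13.

13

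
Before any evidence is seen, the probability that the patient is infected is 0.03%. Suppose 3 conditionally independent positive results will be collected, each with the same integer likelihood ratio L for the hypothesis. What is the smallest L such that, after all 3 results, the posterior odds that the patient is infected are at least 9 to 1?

32

Prior odds = 0.0003/0.9997 = 3/9997.
Target odds = 9.
Need L³ ≥ 9 ÷ (3/9997) = 29991.
31³ = 29791 < 29991 ≤ 32768 = 32³, so L = 32.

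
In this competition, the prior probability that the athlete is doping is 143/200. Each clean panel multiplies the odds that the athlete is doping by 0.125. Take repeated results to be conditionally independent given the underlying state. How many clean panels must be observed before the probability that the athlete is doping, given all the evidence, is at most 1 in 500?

4

Prior odds = 0.715/0.285 = 143/57.
Likelihood ratio per clean panel = 0.125.
Target odds: 0.002 ÷ 0.998 = 1/499.
Require 0.125ⁿ ≤ 1/499 ÷ (143/57) = 57/71357.
0.125³ = 0.001953125 is still above 57/71357 but 0.125⁴ = 1/4096 is at or below it, so n = 4.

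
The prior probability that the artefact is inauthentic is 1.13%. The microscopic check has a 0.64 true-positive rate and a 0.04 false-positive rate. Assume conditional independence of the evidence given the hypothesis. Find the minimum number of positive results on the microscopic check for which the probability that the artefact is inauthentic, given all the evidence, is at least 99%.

Prior odds = 0.0113/0.9887 = 113/9887.
Likelihood ratio of a positive result = 0.64/0.04 = 16.
Target posterior odds = 0.99/0.01 = 99.
Require 16ⁿ ≥ 99 ÷ (113/9887) = 978813/113.
16³ = 4096 falls short of 978813/113 but 16⁴ = 65536 reaches it, so n = 4.

4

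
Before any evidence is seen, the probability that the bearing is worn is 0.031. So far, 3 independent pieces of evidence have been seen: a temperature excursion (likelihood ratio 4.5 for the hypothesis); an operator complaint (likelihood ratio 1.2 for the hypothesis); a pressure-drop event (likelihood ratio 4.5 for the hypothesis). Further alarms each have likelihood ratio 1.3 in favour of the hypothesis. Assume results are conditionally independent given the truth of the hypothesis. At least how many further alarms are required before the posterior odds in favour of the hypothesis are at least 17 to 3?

Prior odds = 0.031/0.969 = 31/969.
Combined Bayes factor of the evidence already in hand = 4.5 × 1.2 × 4.5 = 24.3.
Odds after that evidence = (31/969) × 24.3 = 2511/3230.
Target odds = 17/3.
Need 1.3ⁿ ≥ 17/3 ÷ (2511/3230) = 54910/7533.
1.3⁷ = 62748517/10000000 falls short of 54910/7533 but 1.3⁸ = 815730721/100000000 reaches it, so n = 8.

8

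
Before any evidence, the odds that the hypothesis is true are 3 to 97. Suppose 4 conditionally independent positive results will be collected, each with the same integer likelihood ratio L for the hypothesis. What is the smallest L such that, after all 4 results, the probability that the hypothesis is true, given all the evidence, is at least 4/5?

4

Prior odds = 3/97.
Target odds = 0.8/0.2 = 4.
Need L⁴ ≥ 4 ÷ (3/97) = 388/3.
3⁴ = 81 < 388/3 ≤ 256 = 4⁴, so L = 4.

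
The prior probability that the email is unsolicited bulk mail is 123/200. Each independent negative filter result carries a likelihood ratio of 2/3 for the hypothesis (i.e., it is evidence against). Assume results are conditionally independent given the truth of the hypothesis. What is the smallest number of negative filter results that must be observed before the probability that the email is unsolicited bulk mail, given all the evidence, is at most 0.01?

Prior odds = 0.615/0.385 = 123/77.
Likelihood ratio per negative filter result = 2/3.
Target posterior odds = 0.01/0.99 = 1/99.
Require (2/3)ⁿ ≤ 1/99 ÷ (123/77) = 7/1107.
(2/3)¹² = 4096/531441 is still above 7/1107 but (2/3)¹³ = 8192/1594323 is at or below it, so n = 13.

13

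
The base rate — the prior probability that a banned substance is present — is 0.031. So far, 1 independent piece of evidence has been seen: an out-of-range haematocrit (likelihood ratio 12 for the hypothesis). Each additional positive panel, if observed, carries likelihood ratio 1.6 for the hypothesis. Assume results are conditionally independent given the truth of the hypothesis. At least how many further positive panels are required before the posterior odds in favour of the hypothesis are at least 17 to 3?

6

Prior odds = 0.031/0.969 = 31/969.
Bayes factor of the evidence already in hand = 12.
Odds after that evidence = (31/969) × 12 = 124/323.
Target odds = 17/3.
Need 1.6ⁿ ≥ 17/3 ÷ (124/323) = 5491/372.
1.6⁵ = 10.48576 falls short of 5491/372 but 1.6⁶ = 262144/15625 reaches it, so n = 6.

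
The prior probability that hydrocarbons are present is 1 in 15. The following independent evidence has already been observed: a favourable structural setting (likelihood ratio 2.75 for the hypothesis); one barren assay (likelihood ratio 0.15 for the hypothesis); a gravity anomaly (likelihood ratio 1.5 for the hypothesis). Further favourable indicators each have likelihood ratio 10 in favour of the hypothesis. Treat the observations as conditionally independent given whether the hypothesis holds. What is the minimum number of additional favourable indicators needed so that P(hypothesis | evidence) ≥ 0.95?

3

Prior odds = (1/15)/(14/15) = 1/14.
Combined Bayes factor of the evidence already in hand = 2.75 × 0.15 × 1.5 = 0.61875.
Odds after that evidence = (1/14) × 0.61875 = 99/2240.
Target odds = 0.95/0.05 = 19.
Need 10ⁿ ≥ 19 ÷ (99/2240) = 42560/99.
10² = 100 falls short of 42560/99 but 10³ = 1000 reaches it, so n = 3.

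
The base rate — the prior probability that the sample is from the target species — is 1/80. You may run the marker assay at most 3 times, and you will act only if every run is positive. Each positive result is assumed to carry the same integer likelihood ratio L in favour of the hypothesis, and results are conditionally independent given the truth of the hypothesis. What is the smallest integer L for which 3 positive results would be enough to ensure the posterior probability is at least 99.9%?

43

Prior odds = 0.0125/0.9875 = 1/79.
Target odds = 0.999/0.001 = 999.
Need L³ ≥ 999 ÷ (1/79) = 78921.
42³ = 74088 < 78921 ≤ 79507 = 43³, so L = 43.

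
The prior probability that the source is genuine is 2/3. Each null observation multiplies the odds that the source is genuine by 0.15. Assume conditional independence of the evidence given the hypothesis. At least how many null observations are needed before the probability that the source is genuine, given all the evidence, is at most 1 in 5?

Prior odds = (2/3)/(1/3) = 2.
Likelihood ratio per null observation = 0.15.
Target odds: 0.2 ÷ 0.8 = 0.25.
Require 0.15ⁿ ≤ 0.25 ÷ 2 = 0.125.
0.15¹ = 0.15 is still above 0.125 but 0.15² = 0.0225 is at or below it, so n = 2.

2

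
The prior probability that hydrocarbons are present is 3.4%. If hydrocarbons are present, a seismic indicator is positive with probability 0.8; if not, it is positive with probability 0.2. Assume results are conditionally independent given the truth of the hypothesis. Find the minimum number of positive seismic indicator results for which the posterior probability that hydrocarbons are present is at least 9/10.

4

Prior odds: 0.034 ÷ 0.966 = 17/483.
Likelihood ratio of a positive = 0.8/0.2 = 4.
Target odds: 0.9 ÷ 0.1 = 9.
Require 4ⁿ ≥ 9 ÷ (17/483) = 4347/17.
4³ = 64 falls short of 4347/17 but 4⁴ = 256 reaches it, so n = 4.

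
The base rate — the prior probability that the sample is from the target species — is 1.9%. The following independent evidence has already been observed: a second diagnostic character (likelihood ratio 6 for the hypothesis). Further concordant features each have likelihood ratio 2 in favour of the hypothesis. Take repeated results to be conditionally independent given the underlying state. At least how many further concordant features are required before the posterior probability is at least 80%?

Prior odds = 0.019/0.981 = 19/981.
Bayes factor of the evidence already in hand = 6.
Odds after that evidence = (19/981) × 6 = 38/327.
Target odds = 0.8/0.2 = 4.
Need 2ⁿ ≥ 4 ÷ (38/327) = 654/19.
2⁵ = 32 falls short of 654/19 but 2⁶ = 64 reaches it, so n = 6.

6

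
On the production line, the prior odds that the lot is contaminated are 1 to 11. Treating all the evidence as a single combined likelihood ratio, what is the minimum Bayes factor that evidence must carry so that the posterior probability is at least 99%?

Prior odds = 1/11.
Target odds = 0.99/0.01 = 99.
Required Bayes factor = 99 ÷ (1/11) = 1089.

1089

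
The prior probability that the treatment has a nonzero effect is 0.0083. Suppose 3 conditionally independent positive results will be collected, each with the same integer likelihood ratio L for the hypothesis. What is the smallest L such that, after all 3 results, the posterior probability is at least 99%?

23

Prior odds = 0.0083/0.9917 = 83/9917.
Target odds = 0.99/0.01 = 99.
Need L³ ≥ 99 ÷ (83/9917) = 981783/83.
22³ = 10648 < 981783/83 ≤ 12167 = 23³, so L = 23.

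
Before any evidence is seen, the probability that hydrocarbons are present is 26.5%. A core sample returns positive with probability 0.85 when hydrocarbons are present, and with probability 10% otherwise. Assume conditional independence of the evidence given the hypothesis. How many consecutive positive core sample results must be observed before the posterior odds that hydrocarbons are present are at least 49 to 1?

3

Prior odds = 0.265/0.735 = 53/147.
Likelihood ratio of a positive result = 0.85/0.1 = 8.5.
Target odds = 49.
Need (53/147) × 8.5ⁿ ≥ 49, i.e. 8.5ⁿ ≥ 7203/53.
8.5² = 72.25 falls short of 7203/53 but 8.5³ = 614.125 reaches it, so n = 3.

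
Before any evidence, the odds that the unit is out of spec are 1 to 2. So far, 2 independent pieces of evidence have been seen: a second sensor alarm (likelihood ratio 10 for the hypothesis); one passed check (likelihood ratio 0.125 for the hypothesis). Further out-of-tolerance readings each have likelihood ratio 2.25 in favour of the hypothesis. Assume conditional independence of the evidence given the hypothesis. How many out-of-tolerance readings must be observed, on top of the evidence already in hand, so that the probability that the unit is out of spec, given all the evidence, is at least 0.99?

Prior odds = 0.5.
Combined Bayes factor of the evidence already in hand = 10 × 0.125 = 1.25.
Odds after that evidence = 0.5 × 1.25 = 0.625.
Target odds = 0.99/0.01 = 99.
Need 2.25ⁿ ≥ 99 ÷ 0.625 = 158.4.
2.25⁶ = 531441/4096 falls short of 158.4 but 2.25⁷ = 4782969/16384 reaches it, so n = 7.

7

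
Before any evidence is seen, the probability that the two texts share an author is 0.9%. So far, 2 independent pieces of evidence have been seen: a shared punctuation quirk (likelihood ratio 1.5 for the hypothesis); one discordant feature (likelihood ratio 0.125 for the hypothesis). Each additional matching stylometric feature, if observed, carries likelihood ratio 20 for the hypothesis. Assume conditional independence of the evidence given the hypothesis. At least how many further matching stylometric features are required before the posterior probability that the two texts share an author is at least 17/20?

Prior odds = 0.009/0.991 = 9/991.
Combined Bayes factor of the evidence already in hand = 1.5 × 0.125 = 0.1875.
Odds after that evidence = (9/991) × 0.1875 = 27/15856.
Target odds = 0.85/0.15 = 17/3.
Need 20ⁿ ≥ 17/3 ÷ (27/15856) = 269552/81.
20² = 400 falls short of 269552/81 but 20³ = 8000 reaches it, so n = 3.

3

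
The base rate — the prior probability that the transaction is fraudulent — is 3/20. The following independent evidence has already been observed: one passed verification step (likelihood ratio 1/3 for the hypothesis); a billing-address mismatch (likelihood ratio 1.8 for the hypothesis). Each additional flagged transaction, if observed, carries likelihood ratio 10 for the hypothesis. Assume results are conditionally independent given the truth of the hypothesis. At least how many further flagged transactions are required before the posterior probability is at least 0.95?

Prior odds = 0.15/0.85 = 3/17.
Combined Bayes factor of the evidence already in hand = (1/3) × 1.8 = 0.6.
Odds after that evidence = (3/17) × 0.6 = 9/85.
Target odds = 0.95/0.05 = 19.
Need 10ⁿ ≥ 19 ÷ (9/85) = 1615/9.
10² = 100 falls short of 1615/9 but 10³ = 1000 reaches it, so n = 3.

3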